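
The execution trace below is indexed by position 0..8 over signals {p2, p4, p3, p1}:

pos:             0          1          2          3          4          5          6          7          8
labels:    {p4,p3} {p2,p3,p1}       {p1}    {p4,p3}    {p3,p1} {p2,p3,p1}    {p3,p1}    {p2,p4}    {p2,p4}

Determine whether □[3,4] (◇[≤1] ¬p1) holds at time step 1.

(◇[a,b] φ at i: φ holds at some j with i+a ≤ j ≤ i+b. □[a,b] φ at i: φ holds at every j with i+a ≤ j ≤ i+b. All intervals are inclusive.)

Does not hold

Check ◇[≤1] ¬p1 at every j in [4,5]:
  j=4: fails (none in [4,5])
  j=5: fails (none in [5,6])
Fails at j=4 → formula fails.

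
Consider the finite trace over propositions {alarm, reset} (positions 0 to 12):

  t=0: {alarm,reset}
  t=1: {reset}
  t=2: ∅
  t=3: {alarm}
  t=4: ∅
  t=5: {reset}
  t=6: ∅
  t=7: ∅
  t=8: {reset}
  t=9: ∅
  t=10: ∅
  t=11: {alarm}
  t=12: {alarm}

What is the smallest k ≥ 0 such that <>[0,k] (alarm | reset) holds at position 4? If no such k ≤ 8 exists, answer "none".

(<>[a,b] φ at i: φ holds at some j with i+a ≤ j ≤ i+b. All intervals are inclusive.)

Scan j = 4,5,… for (alarm | reset):
  j=4: fails
  j=5: holds
First hit at j=5, so smallest k = 5-4 = 1.

1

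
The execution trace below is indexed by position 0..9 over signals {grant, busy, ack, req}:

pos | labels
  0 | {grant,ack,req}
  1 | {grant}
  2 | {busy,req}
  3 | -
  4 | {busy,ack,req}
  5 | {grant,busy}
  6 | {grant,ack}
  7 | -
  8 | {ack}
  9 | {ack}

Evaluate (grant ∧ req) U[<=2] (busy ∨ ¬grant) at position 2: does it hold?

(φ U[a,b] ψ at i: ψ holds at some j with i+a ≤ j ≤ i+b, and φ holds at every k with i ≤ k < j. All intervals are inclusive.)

Need some j in [2,4] with (busy ∨ ¬grant), and (grant ∧ req) at every k in [2,j-1].
  j=2: (busy ∨ ¬grant) holds; no prefix to check → satisfied.

Yes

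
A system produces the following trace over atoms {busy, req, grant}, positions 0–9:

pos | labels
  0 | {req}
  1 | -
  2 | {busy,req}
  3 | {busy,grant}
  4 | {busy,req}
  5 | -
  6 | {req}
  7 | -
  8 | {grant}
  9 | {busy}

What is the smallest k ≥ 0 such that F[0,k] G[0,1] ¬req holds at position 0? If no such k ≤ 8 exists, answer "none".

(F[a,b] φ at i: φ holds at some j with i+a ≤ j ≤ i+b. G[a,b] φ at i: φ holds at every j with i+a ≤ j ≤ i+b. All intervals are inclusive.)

7

Scan j = 0,1,… for G[0,1] ¬req:
  j=0: fails
  j=1: fails
  j=2: fails
  j=3: fails
  j=4: fails
  j=5: fails
  j=6: fails
  j=7: holds
First hit at j=7, so smallest k = 7-0 = 7.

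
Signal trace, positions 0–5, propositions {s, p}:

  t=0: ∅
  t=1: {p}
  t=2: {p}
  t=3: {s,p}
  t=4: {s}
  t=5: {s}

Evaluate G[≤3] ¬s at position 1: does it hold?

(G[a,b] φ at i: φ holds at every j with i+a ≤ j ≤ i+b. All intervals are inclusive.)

Check ¬s at every j in [1,4]:
  j=1: true
  j=2: true
  j=3: false
  j=4: false
Fails at j=3 → formula fails.

No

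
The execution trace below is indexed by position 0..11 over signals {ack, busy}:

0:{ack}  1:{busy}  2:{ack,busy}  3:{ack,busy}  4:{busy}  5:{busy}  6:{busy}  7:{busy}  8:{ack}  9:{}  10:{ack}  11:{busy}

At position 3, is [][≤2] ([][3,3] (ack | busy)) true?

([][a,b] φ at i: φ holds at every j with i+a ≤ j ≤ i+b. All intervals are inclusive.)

Check [][3,3] (ack | busy) at every j in [3,5]:
  j=3: holds on [6,6]
  j=4: holds on [7,7]
  j=5: holds on [8,8]
All positions satisfy it → formula holds.

True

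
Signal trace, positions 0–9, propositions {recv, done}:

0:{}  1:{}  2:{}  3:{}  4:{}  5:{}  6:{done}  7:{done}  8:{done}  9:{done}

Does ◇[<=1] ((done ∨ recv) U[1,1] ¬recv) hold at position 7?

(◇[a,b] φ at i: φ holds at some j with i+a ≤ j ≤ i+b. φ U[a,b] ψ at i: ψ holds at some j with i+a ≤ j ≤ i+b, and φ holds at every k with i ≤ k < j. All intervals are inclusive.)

Yes

Check ((done ∨ recv) U[1,1] ¬recv) at each j in [7,8]:
  j=7: holds
  j=8: holds
Found at j=7 → formula holds.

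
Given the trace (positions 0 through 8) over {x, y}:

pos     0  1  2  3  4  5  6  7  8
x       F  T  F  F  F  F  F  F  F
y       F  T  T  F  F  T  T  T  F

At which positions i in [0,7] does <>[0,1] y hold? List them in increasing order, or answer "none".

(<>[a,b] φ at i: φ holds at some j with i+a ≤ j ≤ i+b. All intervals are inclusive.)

Evaluate at each i in [0,7]:
  i=0: ✓ (witness j=1)
  i=1: ✓ (witness j=1)
  i=2: ✓ (witness j=2)
  i=3: ✗ (none in [3,4])
  i=4: ✓ (witness j=5)
  i=5: ✓ (witness j=5)
  i=6: ✓ (witness j=6)
  i=7: ✓ (witness j=7)

0, 1, 2, 4, 5, 6, 7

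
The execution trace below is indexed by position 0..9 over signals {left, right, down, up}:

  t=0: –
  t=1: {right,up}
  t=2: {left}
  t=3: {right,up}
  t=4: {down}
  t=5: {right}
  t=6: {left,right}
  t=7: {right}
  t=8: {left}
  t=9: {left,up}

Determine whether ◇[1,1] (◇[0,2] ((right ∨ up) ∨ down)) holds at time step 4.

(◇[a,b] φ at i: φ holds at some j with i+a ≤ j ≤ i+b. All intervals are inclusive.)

True

Check ◇[0,2] ((right ∨ up) ∨ down) at each j in [5,5]:
  j=5: holds (witness at 5)
Found at j=5 → formula holds.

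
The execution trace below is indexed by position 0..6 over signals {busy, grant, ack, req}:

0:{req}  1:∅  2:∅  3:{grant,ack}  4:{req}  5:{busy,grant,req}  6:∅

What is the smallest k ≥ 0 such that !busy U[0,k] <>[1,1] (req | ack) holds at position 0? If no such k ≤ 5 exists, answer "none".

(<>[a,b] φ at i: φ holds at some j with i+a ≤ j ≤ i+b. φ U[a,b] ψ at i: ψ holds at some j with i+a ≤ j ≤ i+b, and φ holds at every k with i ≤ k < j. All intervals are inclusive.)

2

Need earliest j ≥ 0 with <>[1,1] (req | ack), and !busy at every k in [0,j-1].
  j=0: rhs fails.
  j=1: rhs fails.
  j=2: rhs holds; lhs holds on [0,1]. k = 2.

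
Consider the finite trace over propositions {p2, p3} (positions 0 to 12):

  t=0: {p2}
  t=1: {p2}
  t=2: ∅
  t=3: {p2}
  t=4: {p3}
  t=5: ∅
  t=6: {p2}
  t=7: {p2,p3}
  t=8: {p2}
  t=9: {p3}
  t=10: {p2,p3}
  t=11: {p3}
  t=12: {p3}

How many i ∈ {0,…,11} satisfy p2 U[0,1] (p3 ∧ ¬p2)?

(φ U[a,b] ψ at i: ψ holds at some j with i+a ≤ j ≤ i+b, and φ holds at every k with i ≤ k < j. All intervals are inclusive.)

Evaluate at each i in [0,11]:
  i=0: ✗ (no rhs in [0,1])
  i=1: ✗ (no rhs in [1,2])
  i=2: ✗ (no rhs in [2,3])
  i=3: ✓ (rhs at j=4; lhs holds on [3,3])
  i=4: ✓ (rhs at j=4)
  i=5: ✗ (no rhs in [5,6])
  i=6: ✗ (no rhs in [6,7])
  i=7: ✗ (no rhs in [7,8])
  i=8: ✓ (rhs at j=9; lhs holds on [8,8])
  i=9: ✓ (rhs at j=9)
  i=10: ✓ (rhs at j=11; lhs holds on [10,10])
  i=11: ✓ (rhs at j=11)
Positions where it holds: {3, 4, 8, 9, 10, 11} → 6.

6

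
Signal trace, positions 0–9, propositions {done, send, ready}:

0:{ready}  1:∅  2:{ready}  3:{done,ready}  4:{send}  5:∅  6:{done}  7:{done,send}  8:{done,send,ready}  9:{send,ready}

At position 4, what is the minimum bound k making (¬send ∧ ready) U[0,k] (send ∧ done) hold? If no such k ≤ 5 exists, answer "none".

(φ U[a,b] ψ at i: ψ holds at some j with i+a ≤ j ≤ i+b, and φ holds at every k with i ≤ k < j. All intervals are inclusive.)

none

Need earliest j ≥ 4 with (send ∧ done), and (¬send ∧ ready) at every k in [4,j-1].
  j=4: rhs fails.
  j=5: rhs fails.
  j=6: rhs fails.
  j=7: rhs holds but lhs fails at k=4.
  j=8: rhs holds but lhs fails at k=4.
  j=9: rhs fails.
No witness within the range → none.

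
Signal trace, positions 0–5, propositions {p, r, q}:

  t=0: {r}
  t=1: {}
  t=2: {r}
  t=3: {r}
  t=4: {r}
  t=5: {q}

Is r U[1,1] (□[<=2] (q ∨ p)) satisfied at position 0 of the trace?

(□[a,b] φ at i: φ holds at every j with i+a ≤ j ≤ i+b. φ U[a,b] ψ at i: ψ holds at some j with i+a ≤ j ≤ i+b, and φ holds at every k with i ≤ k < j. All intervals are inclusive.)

Need some j in [1,1] with □[<=2] (q ∨ p), and r at every k in [0,j-1].
  j=1: □[<=2] (q ∨ p) — fails at 1.
No j in the window works → until fails.

False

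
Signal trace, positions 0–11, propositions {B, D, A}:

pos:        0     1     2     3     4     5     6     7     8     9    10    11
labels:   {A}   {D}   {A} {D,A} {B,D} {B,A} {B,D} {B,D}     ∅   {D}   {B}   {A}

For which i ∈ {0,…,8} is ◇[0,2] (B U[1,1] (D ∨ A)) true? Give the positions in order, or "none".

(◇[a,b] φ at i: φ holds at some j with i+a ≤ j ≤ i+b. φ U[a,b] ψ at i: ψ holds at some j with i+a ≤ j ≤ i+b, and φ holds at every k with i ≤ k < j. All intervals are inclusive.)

Evaluate at each i in [0,8]:
  i=0: ✗ (none in [0,2])
  i=1: ✗ (none in [1,3])
  i=2: ✓ (witness j=4)
  i=3: ✓ (witness j=4)
  i=4: ✓ (witness j=4)
  i=5: ✓ (witness j=5)
  i=6: ✓ (witness j=6)
  i=7: ✗ (none in [7,9])
  i=8: ✓ (witness j=10)

2, 3, 4, 5, 6, 8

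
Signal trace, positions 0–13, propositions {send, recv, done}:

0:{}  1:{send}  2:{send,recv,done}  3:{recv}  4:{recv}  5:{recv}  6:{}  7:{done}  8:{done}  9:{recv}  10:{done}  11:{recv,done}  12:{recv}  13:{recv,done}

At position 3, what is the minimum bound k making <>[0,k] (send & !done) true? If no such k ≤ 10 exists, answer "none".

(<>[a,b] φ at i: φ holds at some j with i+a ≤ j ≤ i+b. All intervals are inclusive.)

Scan j = 3,4,… for (send & !done):
  j=3: fails
  j=4: fails
  j=5: fails
  j=6: fails
  j=7: fails
  j=8: fails
  j=9: fails
  j=10: fails
  j=11: fails
  j=12: fails
  j=13: fails
No j in [3,13] satisfies it → none.

none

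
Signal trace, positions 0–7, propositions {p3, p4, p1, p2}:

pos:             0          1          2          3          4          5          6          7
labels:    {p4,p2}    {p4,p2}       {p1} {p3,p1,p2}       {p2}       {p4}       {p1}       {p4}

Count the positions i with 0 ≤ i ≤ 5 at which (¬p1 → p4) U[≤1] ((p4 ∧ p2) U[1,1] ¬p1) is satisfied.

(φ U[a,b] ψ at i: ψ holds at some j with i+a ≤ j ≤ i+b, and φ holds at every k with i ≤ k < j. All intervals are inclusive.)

1

Evaluate at each i in [0,5]:
  i=0: ✓ (rhs at j=0)
  i=1: ✗ (no rhs in [1,2])
  i=2: ✗ (no rhs in [2,3])
  i=3: ✗ (no rhs in [3,4])
  i=4: ✗ (no rhs in [4,5])
  i=5: ✗ (no rhs in [5,6])
Positions where it holds: {0} → 1.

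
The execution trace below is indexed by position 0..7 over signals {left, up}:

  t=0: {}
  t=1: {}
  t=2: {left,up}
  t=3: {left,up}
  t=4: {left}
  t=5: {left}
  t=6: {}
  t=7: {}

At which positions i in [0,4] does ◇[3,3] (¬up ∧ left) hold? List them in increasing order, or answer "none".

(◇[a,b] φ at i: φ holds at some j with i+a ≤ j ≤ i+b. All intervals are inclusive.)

1, 2

Evaluate at each i in [0,4]:
  i=0: ✗ (none in [3,3])
  i=1: ✓ (witness j=4)
  i=2: ✓ (witness j=5)
  i=3: ✗ (none in [6,6])
  i=4: ✗ (none in [7,7])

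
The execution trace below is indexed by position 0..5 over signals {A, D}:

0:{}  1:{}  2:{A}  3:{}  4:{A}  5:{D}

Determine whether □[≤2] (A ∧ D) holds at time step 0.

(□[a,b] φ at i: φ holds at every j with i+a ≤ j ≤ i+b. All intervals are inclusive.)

Check (A ∧ D) at every j in [0,2]:
  j=0: false
  j=1: false
  j=2: false
Fails at j=0 → formula fails.

Does not hold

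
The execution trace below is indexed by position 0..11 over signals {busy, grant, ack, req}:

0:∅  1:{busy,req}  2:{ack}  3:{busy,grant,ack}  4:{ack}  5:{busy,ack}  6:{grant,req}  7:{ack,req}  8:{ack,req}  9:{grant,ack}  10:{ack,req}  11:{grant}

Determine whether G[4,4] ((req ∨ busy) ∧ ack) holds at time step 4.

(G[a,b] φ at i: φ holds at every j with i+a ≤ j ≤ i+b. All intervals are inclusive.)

Holds

Check ((req ∨ busy) ∧ ack) at every j in [8,8]:
  j=8: true
All positions satisfy it → formula holds.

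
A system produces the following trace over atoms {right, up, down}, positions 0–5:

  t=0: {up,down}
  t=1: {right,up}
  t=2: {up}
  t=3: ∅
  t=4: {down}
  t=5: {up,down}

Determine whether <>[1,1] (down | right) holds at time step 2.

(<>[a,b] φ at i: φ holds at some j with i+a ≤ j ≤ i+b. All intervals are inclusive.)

Check (down | right) at each j in [3,3]:
  j=3: false
No position in the window satisfies it → formula fails.

False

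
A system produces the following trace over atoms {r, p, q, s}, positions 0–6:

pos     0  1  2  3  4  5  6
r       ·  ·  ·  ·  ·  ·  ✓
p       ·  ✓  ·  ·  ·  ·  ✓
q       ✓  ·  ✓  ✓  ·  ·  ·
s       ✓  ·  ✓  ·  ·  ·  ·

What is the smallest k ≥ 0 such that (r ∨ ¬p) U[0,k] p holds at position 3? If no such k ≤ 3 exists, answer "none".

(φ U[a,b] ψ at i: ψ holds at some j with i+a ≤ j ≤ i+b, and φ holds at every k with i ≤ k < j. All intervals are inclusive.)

3

Need earliest j ≥ 3 with p, and (r ∨ ¬p) at every k in [3,j-1].
  j=3: rhs fails.
  j=4: rhs fails.
  j=5: rhs fails.
  j=6: rhs holds; lhs holds on [3,5]. k = 3.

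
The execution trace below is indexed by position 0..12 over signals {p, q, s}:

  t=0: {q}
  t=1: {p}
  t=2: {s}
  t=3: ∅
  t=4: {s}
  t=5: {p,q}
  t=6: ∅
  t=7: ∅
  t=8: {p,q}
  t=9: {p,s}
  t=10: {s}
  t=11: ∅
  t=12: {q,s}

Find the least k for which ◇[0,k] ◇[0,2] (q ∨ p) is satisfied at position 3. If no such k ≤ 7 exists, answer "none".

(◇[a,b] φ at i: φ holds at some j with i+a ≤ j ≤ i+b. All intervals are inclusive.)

0

Scan j = 3,4,… for ◇[0,2] (q ∨ p):
  j=3: holds
First hit at j=3, so smallest k = 3-3 = 0.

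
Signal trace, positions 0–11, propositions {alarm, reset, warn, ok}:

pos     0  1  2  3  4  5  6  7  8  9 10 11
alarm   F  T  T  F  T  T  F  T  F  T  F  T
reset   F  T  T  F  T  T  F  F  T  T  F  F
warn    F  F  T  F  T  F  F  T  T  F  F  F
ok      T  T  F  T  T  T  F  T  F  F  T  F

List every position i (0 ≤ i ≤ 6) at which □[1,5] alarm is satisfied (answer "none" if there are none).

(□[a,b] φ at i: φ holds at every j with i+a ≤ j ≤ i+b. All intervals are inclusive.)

Evaluate at each i in [0,6]:
  i=0: ✗ (fails at j=3)
  i=1: ✗ (fails at j=3)
  i=2: ✗ (fails at j=3)
  i=3: ✗ (fails at j=6)
  i=4: ✗ (fails at j=6)
  i=5: ✗ (fails at j=6)
  i=6: ✗ (fails at j=8)

none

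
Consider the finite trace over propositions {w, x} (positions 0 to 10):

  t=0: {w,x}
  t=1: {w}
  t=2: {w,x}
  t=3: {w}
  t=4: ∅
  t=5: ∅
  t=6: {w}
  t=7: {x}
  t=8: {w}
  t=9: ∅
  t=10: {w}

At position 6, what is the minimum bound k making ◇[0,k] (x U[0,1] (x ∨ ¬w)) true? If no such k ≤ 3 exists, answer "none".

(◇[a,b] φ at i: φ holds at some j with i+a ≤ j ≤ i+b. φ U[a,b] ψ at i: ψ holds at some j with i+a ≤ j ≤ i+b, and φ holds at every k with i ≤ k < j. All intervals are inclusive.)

Scan j = 6,7,… for (x U[0,1] (x ∨ ¬w)):
  j=6: fails
  j=7: holds
First hit at j=7, so smallest k = 7-6 = 1.

1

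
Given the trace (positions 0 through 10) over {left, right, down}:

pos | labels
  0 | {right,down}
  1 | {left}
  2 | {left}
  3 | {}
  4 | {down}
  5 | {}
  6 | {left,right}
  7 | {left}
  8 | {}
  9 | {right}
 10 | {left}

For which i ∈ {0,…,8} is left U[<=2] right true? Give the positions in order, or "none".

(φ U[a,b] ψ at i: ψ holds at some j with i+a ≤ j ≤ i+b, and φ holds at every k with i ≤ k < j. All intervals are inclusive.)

Evaluate at each i in [0,8]:
  i=0: ✓ (rhs at j=0)
  i=1: ✗ (no rhs in [1,3])
  i=2: ✗ (no rhs in [2,4])
  i=3: ✗ (no rhs in [3,5])
  i=4: ✗ (lhs fails at k=4 before rhs at j=6)
  i=5: ✗ (lhs fails at k=5 before rhs at j=6)
  i=6: ✓ (rhs at j=6)
  i=7: ✗ (lhs fails at k=8 before rhs at j=9)
  i=8: ✗ (lhs fails at k=8 before rhs at j=9)

0, 6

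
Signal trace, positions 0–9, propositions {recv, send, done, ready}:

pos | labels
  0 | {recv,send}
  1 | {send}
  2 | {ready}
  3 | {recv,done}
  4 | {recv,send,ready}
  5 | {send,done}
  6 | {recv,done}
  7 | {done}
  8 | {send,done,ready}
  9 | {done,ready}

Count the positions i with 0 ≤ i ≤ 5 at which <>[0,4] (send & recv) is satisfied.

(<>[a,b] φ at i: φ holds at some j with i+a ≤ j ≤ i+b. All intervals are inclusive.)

5

Evaluate at each i in [0,5]:
  i=0: ✓ (witness j=0)
  i=1: ✓ (witness j=4)
  i=2: ✓ (witness j=4)
  i=3: ✓ (witness j=4)
  i=4: ✓ (witness j=4)
  i=5: ✗ (none in [5,9])
Positions where it holds: {0, 1, 2, 3, 4} → 5.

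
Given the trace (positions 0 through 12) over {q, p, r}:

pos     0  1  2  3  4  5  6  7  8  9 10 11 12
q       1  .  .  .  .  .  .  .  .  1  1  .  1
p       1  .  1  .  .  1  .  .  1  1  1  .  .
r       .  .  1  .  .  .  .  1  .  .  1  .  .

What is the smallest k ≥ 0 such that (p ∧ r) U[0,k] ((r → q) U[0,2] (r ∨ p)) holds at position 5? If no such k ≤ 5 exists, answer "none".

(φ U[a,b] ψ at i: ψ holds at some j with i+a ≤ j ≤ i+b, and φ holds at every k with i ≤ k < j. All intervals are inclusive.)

Need earliest j ≥ 5 with ((r → q) U[0,2] (r ∨ p)), and (p ∧ r) at every k in [5,j-1].
  j=5: rhs holds (empty prefix). k = 0.

0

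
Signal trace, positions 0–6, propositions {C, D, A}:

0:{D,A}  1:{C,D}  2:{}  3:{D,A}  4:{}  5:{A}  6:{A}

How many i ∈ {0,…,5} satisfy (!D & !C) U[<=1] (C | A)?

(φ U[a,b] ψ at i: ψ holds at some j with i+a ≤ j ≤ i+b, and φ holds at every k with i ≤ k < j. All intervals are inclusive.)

6

Evaluate at each i in [0,5]:
  i=0: ✓ (rhs at j=0)
  i=1: ✓ (rhs at j=1)
  i=2: ✓ (rhs at j=3; lhs holds on [2,2])
  i=3: ✓ (rhs at j=3)
  i=4: ✓ (rhs at j=5; lhs holds on [4,4])
  i=5: ✓ (rhs at j=5)
Positions where it holds: {0, 1, 2, 3, 4, 5} → 6.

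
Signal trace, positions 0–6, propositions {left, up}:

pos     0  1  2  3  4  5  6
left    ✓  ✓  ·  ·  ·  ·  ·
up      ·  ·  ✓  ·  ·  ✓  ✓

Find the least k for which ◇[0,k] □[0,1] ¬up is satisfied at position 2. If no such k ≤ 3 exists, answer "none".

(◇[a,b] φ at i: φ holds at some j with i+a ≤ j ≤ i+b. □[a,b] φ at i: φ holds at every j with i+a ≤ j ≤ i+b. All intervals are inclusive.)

1

Scan j = 2,3,… for □[0,1] ¬up:
  j=2: fails
  j=3: holds
First hit at j=3, so smallest k = 3-2 = 1.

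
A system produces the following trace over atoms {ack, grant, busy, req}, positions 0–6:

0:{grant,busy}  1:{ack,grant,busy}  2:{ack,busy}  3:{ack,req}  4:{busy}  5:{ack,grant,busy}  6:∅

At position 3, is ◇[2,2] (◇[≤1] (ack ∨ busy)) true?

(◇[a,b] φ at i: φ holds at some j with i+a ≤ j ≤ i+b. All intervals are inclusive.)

Yes

Check ◇[≤1] (ack ∨ busy) at each j in [5,5]:
  j=5: holds (witness at 5)
Found at j=5 → formula holds.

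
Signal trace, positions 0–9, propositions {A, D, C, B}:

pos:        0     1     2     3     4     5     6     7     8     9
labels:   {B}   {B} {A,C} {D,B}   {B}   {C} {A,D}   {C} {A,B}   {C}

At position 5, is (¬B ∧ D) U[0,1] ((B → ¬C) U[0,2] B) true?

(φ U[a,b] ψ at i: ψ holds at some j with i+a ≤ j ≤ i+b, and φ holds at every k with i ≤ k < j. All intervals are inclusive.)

No

Need some j in [5,6] with ((B → ¬C) U[0,2] B), and (¬B ∧ D) at every k in [5,j-1].
  j=5: ((B → ¬C) U[0,2] B) — fails.
  j=6: ((B → ¬C) U[0,2] B) holds, but (¬B ∧ D) fails at k=5 → not this j.
No j in the window works → until fails.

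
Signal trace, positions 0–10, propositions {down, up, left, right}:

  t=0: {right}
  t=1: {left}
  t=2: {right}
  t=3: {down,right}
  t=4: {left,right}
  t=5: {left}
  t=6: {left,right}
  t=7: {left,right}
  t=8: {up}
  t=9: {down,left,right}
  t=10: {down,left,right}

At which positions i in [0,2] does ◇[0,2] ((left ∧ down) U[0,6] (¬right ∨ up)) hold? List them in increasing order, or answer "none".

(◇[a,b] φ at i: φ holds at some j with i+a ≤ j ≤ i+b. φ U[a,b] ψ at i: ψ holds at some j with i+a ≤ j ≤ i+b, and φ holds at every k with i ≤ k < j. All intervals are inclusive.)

0, 1

Evaluate at each i in [0,2]:
  i=0: ✓ (witness j=1)
  i=1: ✓ (witness j=1)
  i=2: ✗ (none in [2,4])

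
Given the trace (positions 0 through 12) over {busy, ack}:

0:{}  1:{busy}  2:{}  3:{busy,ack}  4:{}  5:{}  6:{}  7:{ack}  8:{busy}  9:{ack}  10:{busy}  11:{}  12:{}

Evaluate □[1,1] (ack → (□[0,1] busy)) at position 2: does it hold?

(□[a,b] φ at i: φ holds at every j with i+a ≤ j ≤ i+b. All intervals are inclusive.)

No

Check (ack → (□[0,1] busy)) at every j in [3,3]:
  j=3: antecedent true; consequent fails at 4 → ✗
Fails at j=3 → formula fails.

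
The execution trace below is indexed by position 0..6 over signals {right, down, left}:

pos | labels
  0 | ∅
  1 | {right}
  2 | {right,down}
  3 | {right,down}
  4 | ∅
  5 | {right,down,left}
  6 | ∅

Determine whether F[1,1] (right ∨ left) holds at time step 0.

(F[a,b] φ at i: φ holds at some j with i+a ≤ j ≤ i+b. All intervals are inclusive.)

Yes

Check (right ∨ left) at each j in [1,1]:
  j=1: true
Found at j=1 → formula holds.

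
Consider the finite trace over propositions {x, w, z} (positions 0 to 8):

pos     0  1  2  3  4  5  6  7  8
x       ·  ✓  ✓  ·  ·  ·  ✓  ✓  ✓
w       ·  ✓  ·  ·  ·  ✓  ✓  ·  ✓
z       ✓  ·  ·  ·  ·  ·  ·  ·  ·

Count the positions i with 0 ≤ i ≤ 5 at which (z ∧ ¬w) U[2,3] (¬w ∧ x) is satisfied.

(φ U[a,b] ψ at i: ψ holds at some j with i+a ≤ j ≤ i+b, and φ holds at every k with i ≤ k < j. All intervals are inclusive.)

0

Evaluate at each i in [0,5]:
  i=0: ✗ (lhs fails at k=1 before rhs at j=2)
  i=1: ✗ (no rhs in [3,4])
  i=2: ✗ (no rhs in [4,5])
  i=3: ✗ (no rhs in [5,6])
  i=4: ✗ (lhs fails at k=4 before rhs at j=7)
  i=5: ✗ (lhs fails at k=5 before rhs at j=7)
Positions where it holds: {} → 0.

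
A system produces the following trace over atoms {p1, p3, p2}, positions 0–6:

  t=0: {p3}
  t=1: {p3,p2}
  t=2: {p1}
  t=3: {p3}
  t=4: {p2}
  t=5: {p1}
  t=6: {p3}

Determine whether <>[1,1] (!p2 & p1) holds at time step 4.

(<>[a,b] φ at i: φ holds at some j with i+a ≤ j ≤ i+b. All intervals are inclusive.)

True

Check (!p2 & p1) at each j in [5,5]:
  j=5: true
Found at j=5 → formula holds.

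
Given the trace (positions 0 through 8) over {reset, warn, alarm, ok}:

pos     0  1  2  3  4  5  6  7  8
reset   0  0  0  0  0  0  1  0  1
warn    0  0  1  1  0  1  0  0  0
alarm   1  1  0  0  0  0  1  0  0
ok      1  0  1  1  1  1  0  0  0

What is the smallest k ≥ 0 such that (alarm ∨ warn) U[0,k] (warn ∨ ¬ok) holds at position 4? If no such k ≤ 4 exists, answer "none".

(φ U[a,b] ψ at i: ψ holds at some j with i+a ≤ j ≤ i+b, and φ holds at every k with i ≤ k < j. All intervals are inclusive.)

none

Need earliest j ≥ 4 with (warn ∨ ¬ok), and (alarm ∨ warn) at every k in [4,j-1].
  j=4: rhs fails.
  j=5: rhs holds but lhs fails at k=4.
  j=6: rhs holds but lhs fails at k=4.
  j=7: rhs holds but lhs fails at k=4.
  j=8: rhs holds but lhs fails at k=4.
No witness within the range → none.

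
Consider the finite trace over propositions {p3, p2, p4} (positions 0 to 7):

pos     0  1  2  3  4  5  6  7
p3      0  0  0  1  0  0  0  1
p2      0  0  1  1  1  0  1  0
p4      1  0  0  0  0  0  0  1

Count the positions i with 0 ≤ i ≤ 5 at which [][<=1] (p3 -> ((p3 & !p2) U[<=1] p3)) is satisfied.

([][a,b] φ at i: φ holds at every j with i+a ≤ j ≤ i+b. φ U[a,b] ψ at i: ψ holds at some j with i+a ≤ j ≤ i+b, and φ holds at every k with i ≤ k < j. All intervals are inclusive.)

Evaluate at each i in [0,5]:
  i=0: ✓ (all of [0,1])
  i=1: ✓ (all of [1,2])
  i=2: ✓ (all of [2,3])
  i=3: ✓ (all of [3,4])
  i=4: ✓ (all of [4,5])
  i=5: ✓ (all of [5,6])
Positions where it holds: {0, 1, 2, 3, 4, 5} → 6.

6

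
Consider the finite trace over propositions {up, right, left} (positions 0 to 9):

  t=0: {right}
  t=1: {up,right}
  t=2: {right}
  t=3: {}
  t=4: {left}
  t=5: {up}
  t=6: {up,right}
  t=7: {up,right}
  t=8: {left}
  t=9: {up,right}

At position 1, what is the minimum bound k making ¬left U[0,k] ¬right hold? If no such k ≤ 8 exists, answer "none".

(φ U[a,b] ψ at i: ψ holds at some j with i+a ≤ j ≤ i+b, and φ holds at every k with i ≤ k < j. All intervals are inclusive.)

Need earliest j ≥ 1 with ¬right, and ¬left at every k in [1,j-1].
  j=1: rhs fails.
  j=2: rhs fails.
  j=3: rhs holds; lhs holds on [1,2]. k = 2.

2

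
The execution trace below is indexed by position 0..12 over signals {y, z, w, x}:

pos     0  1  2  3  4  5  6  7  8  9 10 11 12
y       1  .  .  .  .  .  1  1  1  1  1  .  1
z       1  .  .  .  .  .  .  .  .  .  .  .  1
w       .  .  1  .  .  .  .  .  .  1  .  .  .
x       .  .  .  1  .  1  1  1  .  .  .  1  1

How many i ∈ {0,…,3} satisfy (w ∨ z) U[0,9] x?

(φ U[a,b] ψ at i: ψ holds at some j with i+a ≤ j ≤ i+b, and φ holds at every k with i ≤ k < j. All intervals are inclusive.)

2

Evaluate at each i in [0,3]:
  i=0: ✗ (lhs fails at k=1 before rhs at j=3)
  i=1: ✗ (lhs fails at k=1 before rhs at j=3)
  i=2: ✓ (rhs at j=3; lhs holds on [2,2])
  i=3: ✓ (rhs at j=3)
Positions where it holds: {2, 3} → 2.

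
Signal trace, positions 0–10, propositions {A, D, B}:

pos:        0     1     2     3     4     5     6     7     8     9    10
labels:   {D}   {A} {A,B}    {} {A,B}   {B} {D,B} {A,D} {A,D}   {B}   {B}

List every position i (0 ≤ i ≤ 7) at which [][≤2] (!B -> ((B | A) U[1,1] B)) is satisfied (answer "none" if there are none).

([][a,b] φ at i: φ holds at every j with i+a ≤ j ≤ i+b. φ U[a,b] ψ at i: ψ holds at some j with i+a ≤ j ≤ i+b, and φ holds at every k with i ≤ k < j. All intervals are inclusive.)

Evaluate at each i in [0,7]:
  i=0: ✗ (fails at j=0)
  i=1: ✗ (fails at j=3)
  i=2: ✗ (fails at j=3)
  i=3: ✗ (fails at j=3)
  i=4: ✓ (all of [4,6])
  i=5: ✗ (fails at j=7)
  i=6: ✗ (fails at j=7)
  i=7: ✗ (fails at j=7)

4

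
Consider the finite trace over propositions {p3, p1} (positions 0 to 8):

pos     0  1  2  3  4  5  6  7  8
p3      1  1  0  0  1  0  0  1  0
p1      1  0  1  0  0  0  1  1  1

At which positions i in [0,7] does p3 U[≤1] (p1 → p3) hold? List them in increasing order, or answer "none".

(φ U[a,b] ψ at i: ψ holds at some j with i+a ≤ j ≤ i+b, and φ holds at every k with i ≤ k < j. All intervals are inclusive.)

0, 1, 3, 4, 5, 7

Evaluate at each i in [0,7]:
  i=0: ✓ (rhs at j=0)
  i=1: ✓ (rhs at j=1)
  i=2: ✗ (lhs fails at k=2 before rhs at j=3)
  i=3: ✓ (rhs at j=3)
  i=4: ✓ (rhs at j=4)
  i=5: ✓ (rhs at j=5)
  i=6: ✗ (lhs fails at k=6 before rhs at j=7)
  i=7: ✓ (rhs at j=7)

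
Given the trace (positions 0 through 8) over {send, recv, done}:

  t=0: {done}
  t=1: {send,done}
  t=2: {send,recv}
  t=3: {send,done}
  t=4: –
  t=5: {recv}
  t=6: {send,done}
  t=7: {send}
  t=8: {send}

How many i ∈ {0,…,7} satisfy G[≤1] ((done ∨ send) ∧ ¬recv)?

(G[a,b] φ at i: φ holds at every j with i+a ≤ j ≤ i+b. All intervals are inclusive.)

3

Evaluate at each i in [0,7]:
  i=0: ✓ (all of [0,1])
  i=1: ✗ (fails at j=2)
  i=2: ✗ (fails at j=2)
  i=3: ✗ (fails at j=4)
  i=4: ✗ (fails at j=4)
  i=5: ✗ (fails at j=5)
  i=6: ✓ (all of [6,7])
  i=7: ✓ (all of [7,8])
Positions where it holds: {0, 6, 7} → 3.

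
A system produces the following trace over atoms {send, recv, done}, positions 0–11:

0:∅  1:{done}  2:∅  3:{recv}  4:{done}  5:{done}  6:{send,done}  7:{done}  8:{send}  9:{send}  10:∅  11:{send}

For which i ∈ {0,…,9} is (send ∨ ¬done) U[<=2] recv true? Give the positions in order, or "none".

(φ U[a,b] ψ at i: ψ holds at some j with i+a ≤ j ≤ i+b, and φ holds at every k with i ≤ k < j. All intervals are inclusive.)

Evaluate at each i in [0,9]:
  i=0: ✗ (no rhs in [0,2])
  i=1: ✗ (lhs fails at k=1 before rhs at j=3)
  i=2: ✓ (rhs at j=3; lhs holds on [2,2])
  i=3: ✓ (rhs at j=3)
  i=4: ✗ (no rhs in [4,6])
  i=5: ✗ (no rhs in [5,7])
  i=6: ✗ (no rhs in [6,8])
  i=7: ✗ (no rhs in [7,9])
  i=8: ✗ (no rhs in [8,10])
  i=9: ✗ (no rhs in [9,11])

2, 3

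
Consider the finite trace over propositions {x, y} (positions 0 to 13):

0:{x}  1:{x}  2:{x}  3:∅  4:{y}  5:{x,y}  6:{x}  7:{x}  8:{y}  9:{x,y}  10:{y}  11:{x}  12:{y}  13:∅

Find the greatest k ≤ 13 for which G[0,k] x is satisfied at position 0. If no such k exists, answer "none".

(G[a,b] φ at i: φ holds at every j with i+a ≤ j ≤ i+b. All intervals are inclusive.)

2

x must hold from j=0 onward; find where it first fails.
  j=0: holds
  j=1: holds
  j=2: holds
  j=3: fails
Holds on [0,2], so largest k = 2.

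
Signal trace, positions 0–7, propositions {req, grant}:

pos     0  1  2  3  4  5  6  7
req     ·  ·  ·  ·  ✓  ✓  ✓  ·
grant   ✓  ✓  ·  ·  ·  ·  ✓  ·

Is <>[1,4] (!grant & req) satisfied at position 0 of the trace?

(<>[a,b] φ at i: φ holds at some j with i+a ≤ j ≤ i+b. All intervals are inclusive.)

Check (!grant & req) at each j in [1,4]:
  j=1: false
  j=2: false
  j=3: false
  j=4: true
Found at j=4 → formula holds.

Holds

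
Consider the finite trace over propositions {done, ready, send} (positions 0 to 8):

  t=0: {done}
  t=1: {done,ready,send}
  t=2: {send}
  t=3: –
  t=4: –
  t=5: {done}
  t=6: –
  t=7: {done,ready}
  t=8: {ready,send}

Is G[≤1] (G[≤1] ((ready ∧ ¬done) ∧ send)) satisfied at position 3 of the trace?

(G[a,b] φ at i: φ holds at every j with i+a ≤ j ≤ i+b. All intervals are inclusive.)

No

Check G[≤1] ((ready ∧ ¬done) ∧ send) at every j in [3,4]:
  j=3: fails at 3
  j=4: fails at 4
Fails at j=3 → formula fails.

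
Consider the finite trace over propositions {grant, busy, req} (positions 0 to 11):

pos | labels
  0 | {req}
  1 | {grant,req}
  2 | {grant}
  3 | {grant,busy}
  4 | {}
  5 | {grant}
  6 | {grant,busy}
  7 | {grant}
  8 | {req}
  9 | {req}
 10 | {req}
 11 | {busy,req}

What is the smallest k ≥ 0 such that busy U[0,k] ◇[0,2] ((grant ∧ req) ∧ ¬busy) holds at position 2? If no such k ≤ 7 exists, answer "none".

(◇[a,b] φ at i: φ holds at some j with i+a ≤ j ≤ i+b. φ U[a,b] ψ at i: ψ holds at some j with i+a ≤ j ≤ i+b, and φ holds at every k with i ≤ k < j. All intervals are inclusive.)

none

Need earliest j ≥ 2 with ◇[0,2] ((grant ∧ req) ∧ ¬busy), and busy at every k in [2,j-1].
  j=2: rhs fails.
  j=3: rhs fails.
  j=4: rhs fails.
  j=5: rhs fails.
  j=6: rhs fails.
  j=7: rhs fails.
  j=8: rhs fails.
  j=9: rhs fails.
No witness within the range → none.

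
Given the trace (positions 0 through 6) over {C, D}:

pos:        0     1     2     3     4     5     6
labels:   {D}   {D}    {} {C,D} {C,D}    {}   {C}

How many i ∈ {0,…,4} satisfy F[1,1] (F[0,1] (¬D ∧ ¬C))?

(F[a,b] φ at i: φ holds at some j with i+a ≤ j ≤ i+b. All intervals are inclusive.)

4

Evaluate at each i in [0,4]:
  i=0: ✓ (witness j=1)
  i=1: ✓ (witness j=2)
  i=2: ✗ (none in [3,3])
  i=3: ✓ (witness j=4)
  i=4: ✓ (witness j=5)
Positions where it holds: {0, 1, 3, 4} → 4.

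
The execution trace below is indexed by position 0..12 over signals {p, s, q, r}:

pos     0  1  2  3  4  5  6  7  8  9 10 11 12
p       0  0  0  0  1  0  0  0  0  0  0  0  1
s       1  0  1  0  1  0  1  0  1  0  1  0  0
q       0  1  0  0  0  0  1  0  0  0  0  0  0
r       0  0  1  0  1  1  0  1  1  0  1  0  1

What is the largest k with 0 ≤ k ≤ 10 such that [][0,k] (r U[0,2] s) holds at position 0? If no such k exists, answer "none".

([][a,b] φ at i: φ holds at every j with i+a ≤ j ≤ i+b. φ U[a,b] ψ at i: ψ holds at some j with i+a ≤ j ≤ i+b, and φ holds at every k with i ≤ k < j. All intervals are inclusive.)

0

(r U[0,2] s) must hold from j=0 onward; find where it first fails.
  j=0: holds
  j=1: fails
Holds on [0,0], so largest k = 0.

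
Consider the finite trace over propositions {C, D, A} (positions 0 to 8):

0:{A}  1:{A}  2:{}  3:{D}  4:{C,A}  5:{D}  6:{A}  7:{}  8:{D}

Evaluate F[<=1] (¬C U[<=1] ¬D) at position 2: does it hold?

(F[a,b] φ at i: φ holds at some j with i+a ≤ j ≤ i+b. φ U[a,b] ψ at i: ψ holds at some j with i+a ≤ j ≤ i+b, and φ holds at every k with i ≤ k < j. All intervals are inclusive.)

Check (¬C U[<=1] ¬D) at each j in [2,3]:
  j=2: holds
  j=3: holds
Found at j=2 → formula holds.

Yes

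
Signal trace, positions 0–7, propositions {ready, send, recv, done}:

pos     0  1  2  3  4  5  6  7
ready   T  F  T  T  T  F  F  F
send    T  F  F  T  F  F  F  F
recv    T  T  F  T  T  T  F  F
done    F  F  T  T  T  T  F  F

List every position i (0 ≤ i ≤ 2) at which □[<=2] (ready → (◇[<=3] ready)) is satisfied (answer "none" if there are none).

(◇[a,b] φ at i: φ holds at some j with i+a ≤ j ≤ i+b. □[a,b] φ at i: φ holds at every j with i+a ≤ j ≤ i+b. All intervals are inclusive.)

0, 1, 2

Evaluate at each i in [0,2]:
  i=0: ✓ (all of [0,2])
  i=1: ✓ (all of [1,3])
  i=2: ✓ (all of [2,4])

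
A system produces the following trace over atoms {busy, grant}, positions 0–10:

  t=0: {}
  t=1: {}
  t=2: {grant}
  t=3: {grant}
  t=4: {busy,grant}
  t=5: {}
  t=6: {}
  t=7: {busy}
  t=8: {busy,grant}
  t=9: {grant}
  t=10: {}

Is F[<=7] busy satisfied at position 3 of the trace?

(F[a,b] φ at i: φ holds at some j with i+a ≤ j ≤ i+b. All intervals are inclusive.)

Holds

Check busy at each j in [3,10]:
  j=3: false
  j=4: true
  j=5: false
  j=6: false
  j=7: true
  j=8: true
  j=9: false
  j=10: false
Found at j=4 → formula holds.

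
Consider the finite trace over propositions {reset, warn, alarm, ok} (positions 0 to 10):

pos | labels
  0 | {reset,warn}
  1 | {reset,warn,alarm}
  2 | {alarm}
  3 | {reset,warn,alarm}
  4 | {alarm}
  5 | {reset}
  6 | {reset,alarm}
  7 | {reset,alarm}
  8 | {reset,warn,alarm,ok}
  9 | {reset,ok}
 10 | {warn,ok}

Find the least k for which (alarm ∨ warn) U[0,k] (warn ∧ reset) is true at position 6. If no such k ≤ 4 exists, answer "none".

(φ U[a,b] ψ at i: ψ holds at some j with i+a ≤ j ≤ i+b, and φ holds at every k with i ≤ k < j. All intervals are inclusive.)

Need earliest j ≥ 6 with (warn ∧ reset), and (alarm ∨ warn) at every k in [6,j-1].
  j=6: rhs fails.
  j=7: rhs fails.
  j=8: rhs holds; lhs holds on [6,7]. k = 2.

2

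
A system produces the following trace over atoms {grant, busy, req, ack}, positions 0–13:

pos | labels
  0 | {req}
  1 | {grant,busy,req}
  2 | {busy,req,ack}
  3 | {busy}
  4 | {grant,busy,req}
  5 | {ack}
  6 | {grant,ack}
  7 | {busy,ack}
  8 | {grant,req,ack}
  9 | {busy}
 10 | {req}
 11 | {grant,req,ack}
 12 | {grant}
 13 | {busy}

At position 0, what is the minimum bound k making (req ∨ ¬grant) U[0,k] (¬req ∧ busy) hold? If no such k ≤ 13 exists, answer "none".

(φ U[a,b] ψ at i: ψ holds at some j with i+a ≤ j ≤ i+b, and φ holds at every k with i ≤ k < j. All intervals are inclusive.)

3

Need earliest j ≥ 0 with (¬req ∧ busy), and (req ∨ ¬grant) at every k in [0,j-1].
  j=0: rhs fails.
  j=1: rhs fails.
  j=2: rhs fails.
  j=3: rhs holds; lhs holds on [0,2]. k = 3.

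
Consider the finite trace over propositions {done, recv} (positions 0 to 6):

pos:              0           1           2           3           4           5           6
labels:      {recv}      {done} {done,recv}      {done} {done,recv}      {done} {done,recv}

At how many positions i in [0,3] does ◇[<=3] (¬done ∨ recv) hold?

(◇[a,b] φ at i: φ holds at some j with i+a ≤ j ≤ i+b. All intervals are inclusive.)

4

Evaluate at each i in [0,3]:
  i=0: ✓ (witness j=0)
  i=1: ✓ (witness j=2)
  i=2: ✓ (witness j=2)
  i=3: ✓ (witness j=4)
Positions where it holds: {0, 1, 2, 3} → 4.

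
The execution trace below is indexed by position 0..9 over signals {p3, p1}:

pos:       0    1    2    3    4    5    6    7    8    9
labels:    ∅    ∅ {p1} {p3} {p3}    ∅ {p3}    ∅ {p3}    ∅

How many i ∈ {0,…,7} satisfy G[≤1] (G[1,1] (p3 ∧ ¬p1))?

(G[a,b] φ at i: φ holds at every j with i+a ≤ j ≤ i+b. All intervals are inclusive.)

1

Evaluate at each i in [0,7]:
  i=0: ✗ (fails at j=0)
  i=1: ✗ (fails at j=1)
  i=2: ✓ (all of [2,3])
  i=3: ✗ (fails at j=4)
  i=4: ✗ (fails at j=4)
  i=5: ✗ (fails at j=6)
  i=6: ✗ (fails at j=6)
  i=7: ✗ (fails at j=8)
Positions where it holds: {2} → 1.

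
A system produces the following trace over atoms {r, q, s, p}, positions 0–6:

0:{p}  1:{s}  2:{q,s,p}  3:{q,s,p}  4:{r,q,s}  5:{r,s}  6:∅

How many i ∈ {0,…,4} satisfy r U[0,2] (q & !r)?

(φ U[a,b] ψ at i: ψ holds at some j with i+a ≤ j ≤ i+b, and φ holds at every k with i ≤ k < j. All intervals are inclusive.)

2

Evaluate at each i in [0,4]:
  i=0: ✗ (lhs fails at k=0 before rhs at j=2)
  i=1: ✗ (lhs fails at k=1 before rhs at j=2)
  i=2: ✓ (rhs at j=2)
  i=3: ✓ (rhs at j=3)
  i=4: ✗ (no rhs in [4,6])
Positions where it holds: {2, 3} → 2.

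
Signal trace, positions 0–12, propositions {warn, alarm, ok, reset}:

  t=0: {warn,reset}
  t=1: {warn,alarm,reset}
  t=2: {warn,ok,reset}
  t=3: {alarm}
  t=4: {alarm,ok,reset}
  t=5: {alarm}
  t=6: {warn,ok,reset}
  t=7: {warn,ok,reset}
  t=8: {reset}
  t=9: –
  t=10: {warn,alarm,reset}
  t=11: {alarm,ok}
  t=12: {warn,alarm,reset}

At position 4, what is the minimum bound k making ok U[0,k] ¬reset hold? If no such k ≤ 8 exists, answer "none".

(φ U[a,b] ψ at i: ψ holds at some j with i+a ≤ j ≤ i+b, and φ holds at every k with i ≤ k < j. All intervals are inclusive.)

1

Need earliest j ≥ 4 with ¬reset, and ok at every k in [4,j-1].
  j=4: rhs fails.
  j=5: rhs holds; lhs holds on [4,4]. k = 1.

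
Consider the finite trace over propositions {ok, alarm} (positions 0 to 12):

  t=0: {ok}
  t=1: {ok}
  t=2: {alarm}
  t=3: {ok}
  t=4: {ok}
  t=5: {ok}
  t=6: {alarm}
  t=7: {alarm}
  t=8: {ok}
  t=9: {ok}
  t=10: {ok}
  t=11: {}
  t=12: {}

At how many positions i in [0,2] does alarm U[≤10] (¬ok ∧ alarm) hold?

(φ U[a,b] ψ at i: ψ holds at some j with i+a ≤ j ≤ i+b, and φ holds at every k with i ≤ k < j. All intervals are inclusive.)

Evaluate at each i in [0,2]:
  i=0: ✗ (lhs fails at k=0 before rhs at j=2)
  i=1: ✗ (lhs fails at k=1 before rhs at j=2)
  i=2: ✓ (rhs at j=2)
Positions where it holds: {2} → 1.

1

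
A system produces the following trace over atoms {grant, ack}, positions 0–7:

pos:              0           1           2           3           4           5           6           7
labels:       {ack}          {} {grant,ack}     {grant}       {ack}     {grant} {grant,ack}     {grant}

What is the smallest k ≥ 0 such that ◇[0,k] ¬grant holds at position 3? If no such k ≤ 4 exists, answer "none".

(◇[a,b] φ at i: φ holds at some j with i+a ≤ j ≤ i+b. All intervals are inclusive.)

1

Scan j = 3,4,… for ¬grant:
  j=3: fails
  j=4: holds
First hit at j=4, so smallest k = 4-3 = 1.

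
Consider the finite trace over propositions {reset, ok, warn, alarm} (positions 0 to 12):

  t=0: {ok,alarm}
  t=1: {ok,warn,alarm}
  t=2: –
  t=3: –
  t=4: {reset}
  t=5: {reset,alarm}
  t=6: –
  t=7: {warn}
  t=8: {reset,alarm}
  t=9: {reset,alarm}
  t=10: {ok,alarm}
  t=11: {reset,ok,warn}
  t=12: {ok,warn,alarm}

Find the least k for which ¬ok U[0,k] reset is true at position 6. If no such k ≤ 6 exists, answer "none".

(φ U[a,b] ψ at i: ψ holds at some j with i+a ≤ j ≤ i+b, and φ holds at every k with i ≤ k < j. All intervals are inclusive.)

Need earliest j ≥ 6 with reset, and ¬ok at every k in [6,j-1].
  j=6: rhs fails.
  j=7: rhs fails.
  j=8: rhs holds; lhs holds on [6,7]. k = 2.

2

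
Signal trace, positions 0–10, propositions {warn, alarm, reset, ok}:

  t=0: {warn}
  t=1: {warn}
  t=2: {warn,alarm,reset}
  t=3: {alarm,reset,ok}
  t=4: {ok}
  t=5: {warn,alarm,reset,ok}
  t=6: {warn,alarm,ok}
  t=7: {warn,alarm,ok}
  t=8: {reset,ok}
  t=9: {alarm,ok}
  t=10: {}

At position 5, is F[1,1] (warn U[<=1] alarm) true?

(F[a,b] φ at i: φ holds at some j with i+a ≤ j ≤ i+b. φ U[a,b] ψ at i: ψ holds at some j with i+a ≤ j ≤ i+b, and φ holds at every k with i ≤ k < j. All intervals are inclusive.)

Check (warn U[<=1] alarm) at each j in [6,6]:
  j=6: holds
Found at j=6 → formula holds.

True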